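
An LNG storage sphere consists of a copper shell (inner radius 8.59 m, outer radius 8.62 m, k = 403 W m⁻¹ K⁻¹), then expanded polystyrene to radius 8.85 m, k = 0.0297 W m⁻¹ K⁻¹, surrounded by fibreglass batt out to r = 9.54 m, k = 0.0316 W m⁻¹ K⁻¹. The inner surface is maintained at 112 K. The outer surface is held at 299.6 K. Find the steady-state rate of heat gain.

Q = 6550 W

Treat each layer as a resistance in series:
  R_copper = (1/8.59 − 1/8.62)/(4πk) = 4.052×10^-4/(4π·403) = 8.000×10^-8 K/W
  R_expanded polystyrene = (1/8.62 − 1/8.85)/(4πk) = 0.003015/(4π·0.0297) = 0.008078 K/W
  R_fibreglass batt = (1/8.85 − 1/9.54)/(4πk) = 0.008173/(4π·0.0316) = 0.02058 K/W
ΣR = 8.000×10^-8 + 0.008078 + 0.02058 = 0.02866 K/W
Q = ΔT/ΣR = (112 K − 299.6 K)/0.02866 = -6550 W
(Negative Q ⇒ heat flows inward; heat gain = 6550 W.)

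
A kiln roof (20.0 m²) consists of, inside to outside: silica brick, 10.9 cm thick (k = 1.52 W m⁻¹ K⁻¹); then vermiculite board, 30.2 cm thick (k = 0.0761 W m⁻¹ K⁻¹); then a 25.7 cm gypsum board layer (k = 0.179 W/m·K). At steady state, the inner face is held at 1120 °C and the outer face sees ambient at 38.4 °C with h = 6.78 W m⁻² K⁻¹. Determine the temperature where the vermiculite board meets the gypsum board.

Resistance network (inner→outer):
  R_silica brick = L/(kA) = 0.109/(1.52·20.0) = 0.003586 K/W
  R_vermiculite board = L/(kA) = 0.302/(0.0761·20.0) = 0.1984 K/W
  R_gypsum board = L/(kA) = 0.257/(0.179·20.0) = 0.07179 K/W
  R_conv,out = 1/(hA) = 1/(6.78·20.0) = 0.007375 K/W
ΣR = 0.003586 + 0.1984 + 0.07179 + 0.007375 = 0.2812 K/W
Q = ΔT/ΣR = (1120 °C − 38.4 °C)/0.2812 = 3846 W
From the inner boundary to the vermiculite board/gypsum board interface, ΣR_partial = 0.2020 K/W.
T_interface = T_in − Q·ΣR_partial = 1120 °C − (3846)(0.2020) = 343 °C

T = 343 °C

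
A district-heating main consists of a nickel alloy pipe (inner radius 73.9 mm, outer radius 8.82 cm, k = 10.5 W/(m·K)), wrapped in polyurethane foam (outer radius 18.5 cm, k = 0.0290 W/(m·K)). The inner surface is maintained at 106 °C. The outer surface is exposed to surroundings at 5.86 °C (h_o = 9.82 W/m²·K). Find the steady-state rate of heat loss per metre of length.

Resistance network (inner→outer):
  R'_nickel alloy = ln(0.0882/0.0739)/(2πk) = 0.1769/(2π·10.5) = 0.002681 m·K/W
  R'_polyurethane foam = ln(0.185/0.0882)/(2πk) = 0.7407/(2π·0.0290) = 4.065 m·K/W
  R'_conv,out = 1/(2πr h) = 1/(2π·0.185·9.82) = 0.08761 m·K/W
ΣR = 0.002681 + 4.065 + 0.08761 = 4.155 m·K/W
Q' = ΔT/ΣR = (106 °C − 5.86 °C)/4.155 = 24.1 W/m

Q' = 24.1 W/m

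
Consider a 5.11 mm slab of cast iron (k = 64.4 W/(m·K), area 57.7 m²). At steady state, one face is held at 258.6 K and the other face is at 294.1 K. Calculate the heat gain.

Q = 25800 kW

Q = kA·ΔT/L = 64.4 × 57.7 × |258.6 K − 294.1 K| / 0.00511 = 2.58×10^7 W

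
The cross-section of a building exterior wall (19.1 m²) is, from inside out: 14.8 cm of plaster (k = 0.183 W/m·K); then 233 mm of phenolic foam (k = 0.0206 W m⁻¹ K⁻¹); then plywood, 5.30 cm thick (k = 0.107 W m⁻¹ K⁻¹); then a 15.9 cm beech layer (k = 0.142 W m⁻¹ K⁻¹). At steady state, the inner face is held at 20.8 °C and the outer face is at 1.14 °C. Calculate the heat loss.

Q = 27.3 W

Treat each layer as a resistance in series:
  R_plaster = L/(kA) = 0.148/(0.183·19.1) = 0.04234 K/W
  R_phenolic foam = L/(kA) = 0.233/(0.0206·19.1) = 0.5922 K/W
  R_plywood = L/(kA) = 0.0530/(0.107·19.1) = 0.02593 K/W
  R_beech = L/(kA) = 0.159/(0.142·19.1) = 0.05862 K/W
ΣR = 0.04234 + 0.5922 + 0.02593 + 0.05862 = 0.7191 K/W
Q = ΔT/ΣR = (20.8 °C − 1.14 °C)/0.7191 = 27.3 W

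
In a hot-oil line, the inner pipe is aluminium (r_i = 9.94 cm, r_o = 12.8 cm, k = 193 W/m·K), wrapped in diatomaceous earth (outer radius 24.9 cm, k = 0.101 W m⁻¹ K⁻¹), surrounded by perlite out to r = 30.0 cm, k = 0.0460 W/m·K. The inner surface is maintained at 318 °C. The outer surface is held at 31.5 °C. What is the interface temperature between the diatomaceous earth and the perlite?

Treat each layer as a resistance in series:
  R'_aluminium = ln(0.128/0.0994)/(2πk) = 0.2529/(2π·193) = 2.085×10^-4 m·K/W
  R'_diatomaceous earth = ln(0.249/0.128)/(2πk) = 0.6654/(2π·0.101) = 1.049 m·K/W
  R'_perlite = ln(0.300/0.249)/(2πk) = 0.1863/(2π·0.0460) = 0.6447 m·K/W
ΣR = 2.085×10^-4 + 1.049 + 0.6447 = 1.694 m·K/W
Q' = ΔT/ΣR = (318 °C − 31.5 °C)/1.694 = 169.1 W/m
From the inner boundary to the diatomaceous earth/perlite interface, ΣR_partial = 1.049 m·K/W.
T_interface = T_in − Q'·ΣR_partial = 318 °C − (169.1)(1.049) = 141 °C

T = 141 °C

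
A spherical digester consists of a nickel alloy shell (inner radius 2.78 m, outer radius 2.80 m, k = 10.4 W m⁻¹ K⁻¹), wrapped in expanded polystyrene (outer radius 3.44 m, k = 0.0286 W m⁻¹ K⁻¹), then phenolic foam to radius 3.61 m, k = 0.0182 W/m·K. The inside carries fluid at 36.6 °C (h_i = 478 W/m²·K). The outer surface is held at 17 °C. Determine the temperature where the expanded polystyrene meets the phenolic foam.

T = 21.8 °C

Series thermal resistances, inner to outer:
  R_conv,in = 1/(4πr²h) = 1/(4π·2.78²·478) = 2.154×10^-5 K/W
  R_nickel alloy = (1/2.78 − 1/2.80)/(4πk) = 0.002569/(4π·10.4) = 1.966×10^-5 K/W
  R_expanded polystyrene = (1/2.80 − 1/3.44)/(4πk) = 0.06645/(4π·0.0286) = 0.1849 K/W
  R_phenolic foam = (1/3.44 − 1/3.61)/(4πk) = 0.01369/(4π·0.0182) = 0.05986 K/W
ΣR = 2.154×10^-5 + 1.966×10^-5 + 0.1849 + 0.05986 = 0.2448 K/W
Q = ΔT/ΣR = (36.6 °C − 17 °C)/0.2448 = 80.07 W
From the inner boundary to the expanded polystyrene/phenolic foam interface, ΣR_partial = 0.1849 K/W.
T_interface = T_in − Q·ΣR_partial = 36.6 °C − (80.07)(0.1849) = 21.8 °C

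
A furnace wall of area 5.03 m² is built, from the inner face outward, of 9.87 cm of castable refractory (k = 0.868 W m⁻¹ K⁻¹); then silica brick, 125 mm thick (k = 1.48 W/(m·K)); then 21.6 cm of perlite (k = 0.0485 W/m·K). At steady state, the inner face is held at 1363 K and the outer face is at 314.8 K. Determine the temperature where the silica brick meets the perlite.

Resistance network (inner→outer):
  R_castable refractory = L/(kA) = 0.0987/(0.868·5.03) = 0.02261 K/W
  R_silica brick = L/(kA) = 0.125/(1.48·5.03) = 0.01679 K/W
  R_perlite = L/(kA) = 0.216/(0.0485·5.03) = 0.8854 K/W
ΣR = 0.02261 + 0.01679 + 0.8854 = 0.9248 K/W
Q = ΔT/ΣR = (1363 K − 314.8 K)/0.9248 = 1133 W
From the inner boundary to the silica brick/perlite interface, ΣR_partial = 0.03940 K/W.
T_interface = T_in − Q·ΣR_partial = 1363 K − (1133)(0.03940) = 1318 K

T = 1318 K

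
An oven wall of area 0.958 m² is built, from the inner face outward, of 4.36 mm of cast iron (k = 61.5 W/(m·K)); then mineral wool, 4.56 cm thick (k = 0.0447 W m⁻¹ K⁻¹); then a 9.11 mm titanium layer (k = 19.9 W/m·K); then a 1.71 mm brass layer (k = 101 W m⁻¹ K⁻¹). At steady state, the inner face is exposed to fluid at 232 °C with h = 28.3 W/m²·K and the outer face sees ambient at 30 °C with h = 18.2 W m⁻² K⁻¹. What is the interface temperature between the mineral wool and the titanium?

Treat each layer as a resistance in series:
  R_conv,in = 1/(hA) = 1/(28.3·0.958) = 0.03688 K/W
  R_cast iron = L/(kA) = 0.00436/(61.5·0.958) = 7.400×10^-5 K/W
  R_mineral wool = L/(kA) = 0.0456/(0.0447·0.958) = 1.065 K/W
  R_titanium = L/(kA) = 0.00911/(19.9·0.958) = 4.779×10^-4 K/W
  R_brass = L/(kA) = 0.00171/(101·0.958) = 1.767×10^-5 K/W
  R_conv,out = 1/(hA) = 1/(18.2·0.958) = 0.05735 K/W
ΣR = 0.03688 + 7.400×10^-5 + 1.065 + 4.779×10^-4 + 1.767×10^-5 + 0.05735 = 1.160 K/W
Q = ΔT/ΣR = (232 °C − 30 °C)/1.160 = 174.1 W
From the inner boundary to the mineral wool/titanium interface, ΣR_partial = 1.102 K/W.
T_interface = T_in − Q·ΣR_partial = 232 °C − (174.1)(1.102) = 40.1 °C

T = 40.1 °C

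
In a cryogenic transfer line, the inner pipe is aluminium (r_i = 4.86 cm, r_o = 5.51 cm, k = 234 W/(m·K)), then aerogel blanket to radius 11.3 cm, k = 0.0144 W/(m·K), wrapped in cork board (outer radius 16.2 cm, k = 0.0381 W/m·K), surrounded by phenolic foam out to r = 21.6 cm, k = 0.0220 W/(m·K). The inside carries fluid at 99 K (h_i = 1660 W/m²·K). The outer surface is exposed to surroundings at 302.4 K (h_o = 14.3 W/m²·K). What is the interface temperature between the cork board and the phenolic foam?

Series thermal resistances, inner to outer:
  R'_conv,in = 1/(2πr h) = 1/(2π·0.0486·1660) = 0.001973 m·K/W
  R'_aluminium = ln(0.0551/0.0486)/(2πk) = 0.1255/(2π·234) = 8.538×10^-5 m·K/W
  R'_aerogel blanket = ln(0.113/0.0551)/(2πk) = 0.7182/(2π·0.0144) = 7.938 m·K/W
  R'_cork board = ln(0.162/0.113)/(2πk) = 0.3602/(2π·0.0381) = 1.505 m·K/W
  R'_phenolic foam = ln(0.216/0.162)/(2πk) = 0.2877/(2π·0.0220) = 2.081 m·K/W
  R'_conv,out = 1/(2πr h) = 1/(2π·0.216·14.3) = 0.05153 m·K/W
ΣR = 0.001973 + 8.538×10^-5 + 7.938 + 1.505 + 2.081 + 0.05153 = 11.58 m·K/W
Q' = ΔT/ΣR = (99 K − 302.4 K)/11.58 = -17.56 W/m
From the inner boundary to the cork board/phenolic foam interface, ΣR_partial = 9.445 m·K/W.
T_interface = T_in − Q'·ΣR_partial = 99 K − (-17.56)(9.445) = 264.9 K

T = 264.9 K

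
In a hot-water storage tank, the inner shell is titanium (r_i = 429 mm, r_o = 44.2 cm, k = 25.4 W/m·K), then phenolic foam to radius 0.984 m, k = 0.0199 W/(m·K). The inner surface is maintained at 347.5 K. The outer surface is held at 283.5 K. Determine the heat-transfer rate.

Q = 12.8 W

Resistance network (inner→outer):
  R_titanium = (1/0.429 − 1/0.442)/(4πk) = 0.06856/(4π·25.4) = 2.148×10^-4 K/W
  R_phenolic foam = (1/0.442 − 1/0.984)/(4πk) = 1.246/(4π·0.0199) = 4.983 K/W
ΣR = 2.148×10^-4 + 4.983 = 4.983 K/W
Q = ΔT/ΣR = (347.5 K − 283.5 K)/4.983 = 12.8 W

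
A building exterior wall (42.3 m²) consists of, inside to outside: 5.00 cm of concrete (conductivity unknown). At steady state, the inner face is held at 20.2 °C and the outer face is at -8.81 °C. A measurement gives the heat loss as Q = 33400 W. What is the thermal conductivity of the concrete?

k = 1.36 W/m·K

ΣR = ΔT/Q = |20.2 − -8.81|/33400 = 8.686×10^-4 K/W
L/(kA) = 8.686×10^-4 ⇒ k = 0.0500/(8.686×10^-4·42.3) = 1.36 W/m·K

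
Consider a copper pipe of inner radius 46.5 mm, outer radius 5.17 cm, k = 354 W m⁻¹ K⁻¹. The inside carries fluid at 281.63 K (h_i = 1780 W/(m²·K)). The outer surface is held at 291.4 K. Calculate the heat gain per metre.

Q' = 4960 W/m

Treat each layer as a resistance in series:
  R'_conv,in = 1/(2πr h) = 1/(2π·0.0465·1780) = 0.001923 m·K/W
  R'_copper = ln(0.0517/0.0465)/(2πk) = 0.1060/(2π·354) = 4.766×10^-5 m·K/W
ΣR = 0.001923 + 4.766×10^-5 = 0.001971 m·K/W
Q' = ΔT/ΣR = (281.63 K − 291.4 K)/0.001971 = -4960 W/m
(Negative Q' ⇒ heat flows inward; heat gain = 4960 W/m.)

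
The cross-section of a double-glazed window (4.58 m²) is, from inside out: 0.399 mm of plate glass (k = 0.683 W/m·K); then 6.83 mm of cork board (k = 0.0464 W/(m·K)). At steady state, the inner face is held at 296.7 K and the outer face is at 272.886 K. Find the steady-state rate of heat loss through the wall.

Treat each layer as a resistance in series:
  R_plate glass = L/(kA) = 3.99×10^-4/(0.683·4.58) = 1.276×10^-4 K/W
  R_cork board = L/(kA) = 0.00683/(0.0464·4.58) = 0.03214 K/W
ΣR = 1.276×10^-4 + 0.03214 = 0.03227 K/W
Q = ΔT/ΣR = (296.7 K − 272.886 K)/0.03227 = 738 W

Q = 738 W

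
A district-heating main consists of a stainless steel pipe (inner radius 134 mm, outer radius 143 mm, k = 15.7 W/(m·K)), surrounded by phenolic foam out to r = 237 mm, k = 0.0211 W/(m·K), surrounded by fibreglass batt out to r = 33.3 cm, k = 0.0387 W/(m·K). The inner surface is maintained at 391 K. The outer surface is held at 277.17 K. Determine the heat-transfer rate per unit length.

Q' = 21.8 W/m

Treat each layer as a resistance in series:
  R'_stainless steel = ln(0.143/0.134)/(2πk) = 0.06500/(2π·15.7) = 6.590×10^-4 m·K/W
  R'_phenolic foam = ln(0.237/0.143)/(2πk) = 0.5052/(2π·0.0211) = 3.811 m·K/W
  R'_fibreglass batt = ln(0.333/0.237)/(2πk) = 0.3401/(2π·0.0387) = 1.399 m·K/W
ΣR = 6.590×10^-4 + 3.811 + 1.399 = 5.211 m·K/W
Q' = ΔT/ΣR = (391 K − 277.17 K)/5.211 = 21.8 W/m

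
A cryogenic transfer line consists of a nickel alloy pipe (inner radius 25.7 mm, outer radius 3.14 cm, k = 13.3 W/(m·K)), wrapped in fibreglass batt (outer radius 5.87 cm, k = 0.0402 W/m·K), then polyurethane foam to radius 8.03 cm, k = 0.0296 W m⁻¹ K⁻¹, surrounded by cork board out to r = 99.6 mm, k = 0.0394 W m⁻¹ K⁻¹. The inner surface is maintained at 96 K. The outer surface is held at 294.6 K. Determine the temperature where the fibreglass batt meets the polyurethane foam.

Treat each layer as a resistance in series:
  R'_nickel alloy = ln(0.0314/0.0257)/(2πk) = 0.2003/(2π·13.3) = 0.002397 m·K/W
  R'_fibreglass batt = ln(0.0587/0.0314)/(2πk) = 0.6256/(2π·0.0402) = 2.477 m·K/W
  R'_polyurethane foam = ln(0.0803/0.0587)/(2πk) = 0.3133/(2π·0.0296) = 1.685 m·K/W
  R'_cork board = ln(0.0996/0.0803)/(2πk) = 0.2154/(2π·0.0394) = 0.8701 m·K/W
ΣR = 0.002397 + 2.477 + 1.685 + 0.8701 = 5.034 m·K/W
Q' = ΔT/ΣR = (96 K − 294.6 K)/5.034 = -39.45 W/m
From the inner boundary to the fibreglass batt/polyurethane foam interface, ΣR_partial = 2.479 m·K/W.
T_interface = T_in − Q'·ΣR_partial = 96 K − (-39.45)(2.479) = 193.8 K

T = 193.8 K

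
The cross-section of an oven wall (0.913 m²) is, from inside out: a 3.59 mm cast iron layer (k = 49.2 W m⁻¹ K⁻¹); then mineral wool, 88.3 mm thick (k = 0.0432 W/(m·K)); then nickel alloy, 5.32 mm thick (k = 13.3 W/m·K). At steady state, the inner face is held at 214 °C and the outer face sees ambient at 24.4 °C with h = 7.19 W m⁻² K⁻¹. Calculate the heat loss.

Q = 79.3 W

Series thermal resistances, inner to outer:
  R_cast iron = L/(kA) = 0.00359/(49.2·0.913) = 7.992×10^-5 K/W
  R_mineral wool = L/(kA) = 0.0883/(0.0432·0.913) = 2.239 K/W
  R_nickel alloy = L/(kA) = 0.00532/(13.3·0.913) = 4.381×10^-4 K/W
  R_conv,out = 1/(hA) = 1/(7.19·0.913) = 0.1523 K/W
ΣR = 7.992×10^-5 + 2.239 + 4.381×10^-4 + 0.1523 = 2.392 K/W
Q = ΔT/ΣR = (214 °C − 24.4 °C)/2.392 = 79.3 W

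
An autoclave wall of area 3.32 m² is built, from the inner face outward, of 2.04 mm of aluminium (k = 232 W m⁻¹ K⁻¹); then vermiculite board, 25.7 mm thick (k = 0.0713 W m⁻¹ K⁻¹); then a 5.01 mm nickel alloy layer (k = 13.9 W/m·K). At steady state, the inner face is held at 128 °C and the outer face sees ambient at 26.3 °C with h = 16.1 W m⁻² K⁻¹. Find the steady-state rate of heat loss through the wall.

Q = 798 W

Treat each layer as a resistance in series:
  R_aluminium = L/(kA) = 0.00204/(232·3.32) = 2.649×10^-6 K/W
  R_vermiculite board = L/(kA) = 0.0257/(0.0713·3.32) = 0.1086 K/W
  R_nickel alloy = L/(kA) = 0.00501/(13.9·3.32) = 1.086×10^-4 K/W
  R_conv,out = 1/(hA) = 1/(16.1·3.32) = 0.01871 K/W
ΣR = 2.649×10^-6 + 0.1086 + 1.086×10^-4 + 0.01871 = 0.1274 K/W
Q = ΔT/ΣR = (128 °C − 26.3 °C)/0.1274 = 798 W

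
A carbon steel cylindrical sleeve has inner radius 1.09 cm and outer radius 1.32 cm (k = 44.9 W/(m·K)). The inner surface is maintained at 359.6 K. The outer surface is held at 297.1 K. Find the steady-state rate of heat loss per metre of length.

Q' = 92.1 kW/m

Q' = 2πk·ΔT/ln(r₂/r₁) = 2π × 44.9 × 62.5 / ln(0.0132/0.0109) = 92100 W/m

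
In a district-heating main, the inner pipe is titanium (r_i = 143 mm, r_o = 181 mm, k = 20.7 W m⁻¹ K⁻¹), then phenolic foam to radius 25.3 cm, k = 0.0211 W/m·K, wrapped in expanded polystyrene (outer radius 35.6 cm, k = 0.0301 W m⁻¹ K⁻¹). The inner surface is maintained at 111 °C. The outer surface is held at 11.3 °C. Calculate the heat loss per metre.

Q' = 23.0 W/m

Resistance network (inner→outer):
  R'_titanium = ln(0.181/0.143)/(2πk) = 0.2357/(2π·20.7) = 0.001812 m·K/W
  R'_phenolic foam = ln(0.253/0.181)/(2πk) = 0.3349/(2π·0.0211) = 2.526 m·K/W
  R'_expanded polystyrene = ln(0.356/0.253)/(2πk) = 0.3415/(2π·0.0301) = 1.806 m·K/W
ΣR = 0.001812 + 2.526 + 1.806 = 4.334 m·K/W
Q' = ΔT/ΣR = (111 °C − 11.3 °C)/4.334 = 23.0 W/m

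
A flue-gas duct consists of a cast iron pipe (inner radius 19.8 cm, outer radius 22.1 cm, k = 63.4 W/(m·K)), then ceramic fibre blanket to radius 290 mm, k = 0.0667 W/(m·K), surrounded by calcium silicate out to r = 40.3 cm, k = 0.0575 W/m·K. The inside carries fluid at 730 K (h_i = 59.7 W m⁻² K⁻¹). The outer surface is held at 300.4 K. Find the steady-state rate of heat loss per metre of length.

Series thermal resistances, inner to outer:
  R'_conv,in = 1/(2πr h) = 1/(2π·0.198·59.7) = 0.01346 m·K/W
  R'_cast iron = ln(0.221/0.198)/(2πk) = 0.1099/(2π·63.4) = 2.759×10^-4 m·K/W
  R'_ceramic fibre blanket = ln(0.290/0.221)/(2πk) = 0.2717/(2π·0.0667) = 0.6484 m·K/W
  R'_calcium silicate = ln(0.403/0.290)/(2πk) = 0.3291/(2π·0.0575) = 0.9108 m·K/W
ΣR = 0.01346 + 2.759×10^-4 + 0.6484 + 0.9108 = 1.573 m·K/W
Q' = ΔT/ΣR = (730 K − 300.4 K)/1.573 = 273 W/m

Q' = 273 W/m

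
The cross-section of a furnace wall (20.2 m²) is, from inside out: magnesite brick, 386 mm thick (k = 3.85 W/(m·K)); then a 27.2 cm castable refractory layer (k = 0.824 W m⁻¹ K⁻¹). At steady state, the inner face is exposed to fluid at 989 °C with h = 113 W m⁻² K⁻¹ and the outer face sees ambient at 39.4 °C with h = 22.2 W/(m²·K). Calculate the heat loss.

Resistance network (inner→outer):
  R_conv,in = 1/(hA) = 1/(113·20.2) = 4.381×10^-4 K/W
  R_magnesite brick = L/(kA) = 0.386/(3.85·20.2) = 0.004963 K/W
  R_castable refractory = L/(kA) = 0.272/(0.824·20.2) = 0.01634 K/W
  R_conv,out = 1/(hA) = 1/(22.2·20.2) = 0.002230 K/W
ΣR = 4.381×10^-4 + 0.004963 + 0.01634 + 0.002230 = 0.02397 K/W
Q = ΔT/ΣR = (989 °C − 39.4 °C)/0.02397 = 39600 W

Q = 39.6 kW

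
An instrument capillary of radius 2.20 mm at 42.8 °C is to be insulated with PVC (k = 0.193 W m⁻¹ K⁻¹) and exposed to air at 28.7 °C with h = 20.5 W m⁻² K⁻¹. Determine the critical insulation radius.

r_cr = 0.941 cm

For a cylinder, r_cr = k_ins/h = 0.193/20.5 = 0.00941 m = 0.941 cm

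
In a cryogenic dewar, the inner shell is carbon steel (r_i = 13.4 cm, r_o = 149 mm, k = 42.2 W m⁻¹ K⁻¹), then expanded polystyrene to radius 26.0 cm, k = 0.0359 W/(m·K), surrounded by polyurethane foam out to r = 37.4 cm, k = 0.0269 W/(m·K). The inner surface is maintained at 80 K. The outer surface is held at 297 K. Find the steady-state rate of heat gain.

Treat each layer as a resistance in series:
  R_carbon steel = (1/0.134 − 1/0.149)/(4πk) = 0.7513/(4π·42.2) = 0.001417 K/W
  R_expanded polystyrene = (1/0.149 − 1/0.260)/(4πk) = 2.865/(4π·0.0359) = 6.351 K/W
  R_polyurethane foam = (1/0.260 − 1/0.374)/(4πk) = 1.172/(4π·0.0269) = 3.468 K/W
ΣR = 0.001417 + 6.351 + 3.468 = 9.820 K/W
Q = ΔT/ΣR = (80 K − 297 K)/9.820 = -22.1 W
(Negative Q ⇒ heat flows inward; heat gain = 22.1 W.)

Q = 22.1 W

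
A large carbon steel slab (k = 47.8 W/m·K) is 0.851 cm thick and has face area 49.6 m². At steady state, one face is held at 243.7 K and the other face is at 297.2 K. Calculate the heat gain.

Q = kA·ΔT/L = 47.8 × 49.6 × |243.7 K − 297.2 K| / 0.00851 = 1.49×10^7 W

Q = 14900 kW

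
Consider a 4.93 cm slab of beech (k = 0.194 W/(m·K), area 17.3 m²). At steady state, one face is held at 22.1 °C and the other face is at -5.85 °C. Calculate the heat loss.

Q = kA·ΔT/L = 0.194 × 17.3 × |22.1 °C − -5.85 °C| / 0.0493 = 1900 W

Q = 1900 W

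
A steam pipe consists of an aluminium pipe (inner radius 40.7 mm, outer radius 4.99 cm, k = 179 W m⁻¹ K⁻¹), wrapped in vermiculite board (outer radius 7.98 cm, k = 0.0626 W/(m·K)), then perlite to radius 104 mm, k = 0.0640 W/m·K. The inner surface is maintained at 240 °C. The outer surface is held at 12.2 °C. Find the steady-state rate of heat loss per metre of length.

Q' = 123 W/m

Resistance network (inner→outer):
  R'_aluminium = ln(0.0499/0.0407)/(2πk) = 0.2038/(2π·179) = 1.812×10^-4 m·K/W
  R'_vermiculite board = ln(0.0798/0.0499)/(2πk) = 0.4695/(2π·0.0626) = 1.194 m·K/W
  R'_perlite = ln(0.104/0.0798)/(2πk) = 0.2649/(2π·0.0640) = 0.6587 m·K/W
ΣR = 1.812×10^-4 + 1.194 + 0.6587 = 1.853 m·K/W
Q' = ΔT/ΣR = (240 °C − 12.2 °C)/1.853 = 123 W/m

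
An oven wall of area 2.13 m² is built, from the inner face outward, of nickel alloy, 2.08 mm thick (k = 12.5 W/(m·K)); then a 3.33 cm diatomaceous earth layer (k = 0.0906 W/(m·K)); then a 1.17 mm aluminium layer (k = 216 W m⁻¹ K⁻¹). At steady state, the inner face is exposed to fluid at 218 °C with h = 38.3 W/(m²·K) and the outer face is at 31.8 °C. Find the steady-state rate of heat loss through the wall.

Q = 1010 W

Treat each layer as a resistance in series:
  R_conv,in = 1/(hA) = 1/(38.3·2.13) = 0.01226 K/W
  R_nickel alloy = L/(kA) = 0.00208/(12.5·2.13) = 7.812×10^-5 K/W
  R_diatomaceous earth = L/(kA) = 0.0333/(0.0906·2.13) = 0.1726 K/W
  R_aluminium = L/(kA) = 0.00117/(216·2.13) = 2.543×10^-6 K/W
ΣR = 0.01226 + 7.812×10^-5 + 0.1726 + 2.543×10^-6 = 0.1849 K/W
Q = ΔT/ΣR = (218 °C − 31.8 °C)/0.1849 = 1010 W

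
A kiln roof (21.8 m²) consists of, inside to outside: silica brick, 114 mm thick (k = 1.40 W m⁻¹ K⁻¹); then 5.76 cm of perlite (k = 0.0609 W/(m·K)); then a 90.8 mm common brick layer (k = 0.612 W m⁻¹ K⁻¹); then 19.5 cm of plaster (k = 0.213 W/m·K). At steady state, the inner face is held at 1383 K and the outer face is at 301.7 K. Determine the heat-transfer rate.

Series thermal resistances, inner to outer:
  R_silica brick = L/(kA) = 0.114/(1.40·21.8) = 0.003735 K/W
  R_perlite = L/(kA) = 0.0576/(0.0609·21.8) = 0.04339 K/W
  R_common brick = L/(kA) = 0.0908/(0.612·21.8) = 0.006806 K/W
  R_plaster = L/(kA) = 0.195/(0.213·21.8) = 0.04200 K/W
ΣR = 0.003735 + 0.04339 + 0.006806 + 0.04200 = 0.09593 K/W
Q = ΔT/ΣR = (1383 K − 301.7 K)/0.09593 = 11300 W

Q = 11.3 kW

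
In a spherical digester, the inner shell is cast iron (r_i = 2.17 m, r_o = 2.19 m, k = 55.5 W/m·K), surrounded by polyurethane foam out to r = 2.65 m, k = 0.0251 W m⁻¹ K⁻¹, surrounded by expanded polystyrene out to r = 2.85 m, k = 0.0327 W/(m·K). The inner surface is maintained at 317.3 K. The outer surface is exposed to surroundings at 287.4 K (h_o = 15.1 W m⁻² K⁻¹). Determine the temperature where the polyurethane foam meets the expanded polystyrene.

Series thermal resistances, inner to outer:
  R_cast iron = (1/2.17 − 1/2.19)/(4πk) = 0.004208/(4π·55.5) = 6.034×10^-6 K/W
  R_polyurethane foam = (1/2.19 − 1/2.65)/(4πk) = 0.07926/(4π·0.0251) = 0.2513 K/W
  R_expanded polystyrene = (1/2.65 − 1/2.85)/(4πk) = 0.02648/(4π·0.0327) = 0.06444 K/W
  R_conv,out = 1/(4πr²h) = 1/(4π·2.85²·15.1) = 6.488×10^-4 K/W
ΣR = 6.034×10^-6 + 0.2513 + 0.06444 + 6.488×10^-4 = 0.3164 K/W
Q = ΔT/ΣR = (317.3 K − 287.4 K)/0.3164 = 94.50 W
From the inner boundary to the polyurethane foam/expanded polystyrene interface, ΣR_partial = 0.2513 K/W.
T_interface = T_in − Q·ΣR_partial = 317.3 K − (94.50)(0.2513) = 293.6 K

T = 293.6 K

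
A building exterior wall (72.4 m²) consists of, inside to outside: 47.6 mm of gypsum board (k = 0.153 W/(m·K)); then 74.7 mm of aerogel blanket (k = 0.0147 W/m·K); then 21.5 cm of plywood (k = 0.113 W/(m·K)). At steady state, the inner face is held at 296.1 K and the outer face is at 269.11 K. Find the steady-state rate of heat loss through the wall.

Series thermal resistances, inner to outer:
  R_gypsum board = L/(kA) = 0.0476/(0.153·72.4) = 0.004297 K/W
  R_aerogel blanket = L/(kA) = 0.0747/(0.0147·72.4) = 0.07019 K/W
  R_plywood = L/(kA) = 0.215/(0.113·72.4) = 0.02628 K/W
ΣR = 0.004297 + 0.07019 + 0.02628 = 0.1008 K/W
Q = ΔT/ΣR = (296.1 K − 269.11 K)/0.1008 = 268 W

Q = 268 W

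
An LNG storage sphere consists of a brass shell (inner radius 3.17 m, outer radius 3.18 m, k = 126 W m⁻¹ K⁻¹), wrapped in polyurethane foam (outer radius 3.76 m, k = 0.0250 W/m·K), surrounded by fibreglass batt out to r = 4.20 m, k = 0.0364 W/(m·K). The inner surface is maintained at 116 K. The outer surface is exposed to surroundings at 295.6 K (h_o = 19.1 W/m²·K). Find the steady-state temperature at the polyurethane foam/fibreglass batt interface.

Treat each layer as a resistance in series:
  R_brass = (1/3.17 − 1/3.18)/(4πk) = 9.920×10^-4/(4π·126) = 6.265×10^-7 K/W
  R_polyurethane foam = (1/3.18 − 1/3.76)/(4πk) = 0.04851/(4π·0.0250) = 0.1544 K/W
  R_fibreglass batt = (1/3.76 − 1/4.20)/(4πk) = 0.02786/(4π·0.0364) = 0.06091 K/W
  R_conv,out = 1/(4πr²h) = 1/(4π·4.20²·19.1) = 2.362×10^-4 K/W
ΣR = 6.265×10^-7 + 0.1544 + 0.06091 + 2.362×10^-4 = 0.2155 K/W
Q = ΔT/ΣR = (116 K − 295.6 K)/0.2155 = -833.4 W
From the inner boundary to the polyurethane foam/fibreglass batt interface, ΣR_partial = 0.1544 K/W.
T_interface = T_in − Q·ΣR_partial = 116 K − (-833.4)(0.1544) = 244.7 K

T = 244.7 K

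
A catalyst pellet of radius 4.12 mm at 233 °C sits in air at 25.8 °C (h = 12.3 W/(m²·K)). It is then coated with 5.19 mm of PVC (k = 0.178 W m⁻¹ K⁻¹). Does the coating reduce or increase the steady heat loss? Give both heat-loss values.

increases: 0.544 → 1.53 W

Critical radius for a sphere: r_cr = 2k/h = 0.0289 m = 2.89 cm.
Outer radius after coating: r₂ = 0.00412 + 0.00519 = 0.00931 m.
Since r₁ < r_cr and r₂ ≤ r_cr, the coating moves toward the maximum at r_cr — heat loss rises.
Bare: R = 1/(4πr₁²h) = 381.1 K/W; Q = 207.2/381.1 = 0.544 W.
Coated: R = R_cond + R_conv = 135.1 K/W; Q = 207.2/135.1 = 1.53 W.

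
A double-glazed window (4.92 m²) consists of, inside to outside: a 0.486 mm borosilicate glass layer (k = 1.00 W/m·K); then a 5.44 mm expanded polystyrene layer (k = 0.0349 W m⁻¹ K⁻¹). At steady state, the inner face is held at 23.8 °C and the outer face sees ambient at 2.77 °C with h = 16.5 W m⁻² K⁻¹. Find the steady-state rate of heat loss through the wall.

Q = 477 W

Series thermal resistances, inner to outer:
  R_borosilicate glass = L/(kA) = 4.86×10^-4/(1.00·4.92) = 9.878×10^-5 K/W
  R_expanded polystyrene = L/(kA) = 0.00544/(0.0349·4.92) = 0.03168 K/W
  R_conv,out = 1/(hA) = 1/(16.5·4.92) = 0.01232 K/W
ΣR = 9.878×10^-5 + 0.03168 + 0.01232 = 0.04410 K/W
Q = ΔT/ΣR = (23.8 °C − 2.77 °C)/0.04410 = 477 W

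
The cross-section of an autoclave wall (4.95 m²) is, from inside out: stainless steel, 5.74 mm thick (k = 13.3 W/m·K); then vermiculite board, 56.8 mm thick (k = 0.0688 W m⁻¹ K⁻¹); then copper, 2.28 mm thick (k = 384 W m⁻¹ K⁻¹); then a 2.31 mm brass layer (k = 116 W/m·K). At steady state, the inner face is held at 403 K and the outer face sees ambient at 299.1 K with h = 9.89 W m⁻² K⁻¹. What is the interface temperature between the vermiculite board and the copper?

T = 310.4 K

Treat each layer as a resistance in series:
  R_stainless steel = L/(kA) = 0.00574/(13.3·4.95) = 8.719×10^-5 K/W
  R_vermiculite board = L/(kA) = 0.0568/(0.0688·4.95) = 0.1668 K/W
  R_copper = L/(kA) = 0.00228/(384·4.95) = 1.199×10^-6 K/W
  R_brass = L/(kA) = 0.00231/(116·4.95) = 4.023×10^-6 K/W
  R_conv,out = 1/(hA) = 1/(9.89·4.95) = 0.02043 K/W
ΣR = 8.719×10^-5 + 0.1668 + 1.199×10^-6 + 4.023×10^-6 + 0.02043 = 0.1873 K/W
Q = ΔT/ΣR = (403 K − 299.1 K)/0.1873 = 554.7 W
From the inner boundary to the vermiculite board/copper interface, ΣR_partial = 0.1669 K/W.
T_interface = T_in − Q·ΣR_partial = 403 K − (554.7)(0.1669) = 310.4 K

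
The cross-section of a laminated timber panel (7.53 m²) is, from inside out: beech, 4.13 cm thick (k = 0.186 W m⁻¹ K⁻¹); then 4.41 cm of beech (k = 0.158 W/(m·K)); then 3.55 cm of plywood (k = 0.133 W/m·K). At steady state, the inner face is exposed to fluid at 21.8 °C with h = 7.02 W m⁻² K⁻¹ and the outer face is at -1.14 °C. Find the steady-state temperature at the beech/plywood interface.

Resistance network (inner→outer):
  R_conv,in = 1/(hA) = 1/(7.02·7.53) = 0.01892 K/W
  R_beech = L/(kA) = 0.0413/(0.186·7.53) = 0.02949 K/W
  R_beech = L/(kA) = 0.0441/(0.158·7.53) = 0.03707 K/W
  R_plywood = L/(kA) = 0.0355/(0.133·7.53) = 0.03545 K/W
ΣR = 0.01892 + 0.02949 + 0.03707 + 0.03545 = 0.1209 K/W
Q = ΔT/ΣR = (21.8 °C − -1.14 °C)/0.1209 = 189.7 W
From the inner boundary to the beech/plywood interface, ΣR_partial = 0.08548 K/W.
T_interface = T_in − Q·ΣR_partial = 21.8 °C − (189.7)(0.08548) = 5.58 °C

T = 5.58 °C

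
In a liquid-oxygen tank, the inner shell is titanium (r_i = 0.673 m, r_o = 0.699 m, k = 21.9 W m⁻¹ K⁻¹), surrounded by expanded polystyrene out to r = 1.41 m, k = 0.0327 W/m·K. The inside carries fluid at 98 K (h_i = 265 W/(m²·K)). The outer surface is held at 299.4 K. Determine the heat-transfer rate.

Q = 115 W

Treat each layer as a resistance in series:
  R_conv,in = 1/(4πr²h) = 1/(4π·0.673²·265) = 6.630×10^-4 K/W
  R_titanium = (1/0.673 − 1/0.699)/(4πk) = 0.05527/(4π·21.9) = 2.008×10^-4 K/W
  R_expanded polystyrene = (1/0.699 − 1/1.41)/(4πk) = 0.7214/(4π·0.0327) = 1.756 K/W
ΣR = 6.630×10^-4 + 2.008×10^-4 + 1.756 = 1.757 K/W
Q = ΔT/ΣR = (98 K − 299.4 K)/1.757 = -115 W
(Negative Q ⇒ heat flows inward; heat gain = 115 W.)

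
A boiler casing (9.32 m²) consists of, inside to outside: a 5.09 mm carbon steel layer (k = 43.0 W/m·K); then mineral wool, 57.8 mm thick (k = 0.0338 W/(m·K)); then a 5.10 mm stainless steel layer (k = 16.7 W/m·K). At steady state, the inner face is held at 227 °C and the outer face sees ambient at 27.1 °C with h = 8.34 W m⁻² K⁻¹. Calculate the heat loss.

Resistance network (inner→outer):
  R_carbon steel = L/(kA) = 0.00509/(43.0·9.32) = 1.270×10^-5 K/W
  R_mineral wool = L/(kA) = 0.0578/(0.0338·9.32) = 0.1835 K/W
  R_stainless steel = L/(kA) = 0.00510/(16.7·9.32) = 3.277×10^-5 K/W
  R_conv,out = 1/(hA) = 1/(8.34·9.32) = 0.01287 K/W
ΣR = 1.270×10^-5 + 0.1835 + 3.277×10^-5 + 0.01287 = 0.1964 K/W
Q = ΔT/ΣR = (227 °C − 27.1 °C)/0.1964 = 1020 W

Q = 1020 W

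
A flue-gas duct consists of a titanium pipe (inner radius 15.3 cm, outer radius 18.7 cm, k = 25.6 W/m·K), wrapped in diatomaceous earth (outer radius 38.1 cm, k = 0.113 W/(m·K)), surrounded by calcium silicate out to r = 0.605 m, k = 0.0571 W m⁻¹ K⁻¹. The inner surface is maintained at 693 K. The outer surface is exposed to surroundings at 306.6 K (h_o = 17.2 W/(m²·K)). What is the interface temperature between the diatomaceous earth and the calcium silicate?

Series thermal resistances, inner to outer:
  R'_titanium = ln(0.187/0.153)/(2πk) = 0.2007/(2π·25.6) = 0.001248 m·K/W
  R'_diatomaceous earth = ln(0.381/0.187)/(2πk) = 0.7117/(2π·0.113) = 1.002 m·K/W
  R'_calcium silicate = ln(0.605/0.381)/(2πk) = 0.4624/(2π·0.0571) = 1.289 m·K/W
  R'_conv,out = 1/(2πr h) = 1/(2π·0.605·17.2) = 0.01529 m·K/W
ΣR = 0.001248 + 1.002 + 1.289 + 0.01529 = 2.308 m·K/W
Q' = ΔT/ΣR = (693 K − 306.6 K)/2.308 = 167.4 W/m
From the inner boundary to the diatomaceous earth/calcium silicate interface, ΣR_partial = 1.003 m·K/W.
T_interface = T_in − Q'·ΣR_partial = 693 K − (167.4)(1.003) = 525 K

T = 525 K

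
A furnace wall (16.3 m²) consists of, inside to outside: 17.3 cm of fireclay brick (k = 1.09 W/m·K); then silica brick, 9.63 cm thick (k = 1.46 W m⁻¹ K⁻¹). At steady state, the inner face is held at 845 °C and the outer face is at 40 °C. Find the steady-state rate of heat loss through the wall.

Resistance network (inner→outer):
  R_fireclay brick = L/(kA) = 0.173/(1.09·16.3) = 0.009737 K/W
  R_silica brick = L/(kA) = 0.0963/(1.46·16.3) = 0.004047 K/W
ΣR = 0.009737 + 0.004047 = 0.01378 K/W
Q = ΔT/ΣR = (845 °C − 40 °C)/0.01378 = 58400 W

Q = 58.4 kW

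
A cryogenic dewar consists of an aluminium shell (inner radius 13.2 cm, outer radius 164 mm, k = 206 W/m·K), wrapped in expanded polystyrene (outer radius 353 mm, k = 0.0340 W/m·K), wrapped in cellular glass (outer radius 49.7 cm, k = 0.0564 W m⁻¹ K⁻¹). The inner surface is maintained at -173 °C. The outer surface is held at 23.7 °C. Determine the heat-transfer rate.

Resistance network (inner→outer):
  R_aluminium = (1/0.132 − 1/0.164)/(4πk) = 1.478/(4π·206) = 5.710×10^-4 K/W
  R_expanded polystyrene = (1/0.164 − 1/0.353)/(4πk) = 3.265/(4π·0.0340) = 7.641 K/W
  R_cellular glass = (1/0.353 − 1/0.497)/(4πk) = 0.8208/(4π·0.0564) = 1.158 K/W
ΣR = 5.710×10^-4 + 7.641 + 1.158 = 8.800 K/W
Q = ΔT/ΣR = (-173 °C − 23.7 °C)/8.800 = -22.4 W
(Negative Q ⇒ heat flows inward; heat gain = 22.4 W.)

Q = 22.4 W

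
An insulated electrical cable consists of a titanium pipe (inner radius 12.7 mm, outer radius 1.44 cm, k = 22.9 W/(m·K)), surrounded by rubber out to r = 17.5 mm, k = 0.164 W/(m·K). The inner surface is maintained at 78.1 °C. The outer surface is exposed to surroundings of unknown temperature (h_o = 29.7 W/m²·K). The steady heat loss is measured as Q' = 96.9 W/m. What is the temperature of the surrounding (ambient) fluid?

Sum the resistances:
  R'_titanium = ln(0.0144/0.0127)/(2πk) = 0.1256/(2π·22.9) = 8.731×10^-4 m·K/W
  R'_rubber = ln(0.0175/0.0144)/(2πk) = 0.1950/(2π·0.164) = 0.1892 m·K/W
  R'_conv,out = 1/(2πr h) = 1/(2π·0.0175·29.7) = 0.3062 m·K/W
ΣR = 0.4963 m·K/W
ΔT = Q'·ΣR = 96.9 × 0.4963 = 48.09 K
Heat flows outward, so T_out = T_in − ΔT = 78.1 − 48.09 = 30.0 °C

T_out = 30.0 °C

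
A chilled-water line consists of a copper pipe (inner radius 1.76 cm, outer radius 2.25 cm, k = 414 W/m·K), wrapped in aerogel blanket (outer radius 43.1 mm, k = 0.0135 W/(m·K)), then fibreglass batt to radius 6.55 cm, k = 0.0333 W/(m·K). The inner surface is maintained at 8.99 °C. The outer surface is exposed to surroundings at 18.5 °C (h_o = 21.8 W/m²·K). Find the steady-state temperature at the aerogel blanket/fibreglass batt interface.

T = 16.4 °C

Series thermal resistances, inner to outer:
  R'_copper = ln(0.0225/0.0176)/(2πk) = 0.2456/(2π·414) = 9.442×10^-5 m·K/W
  R'_aerogel blanket = ln(0.0431/0.0225)/(2πk) = 0.6500/(2π·0.0135) = 7.663 m·K/W
  R'_fibreglass batt = ln(0.0655/0.0431)/(2πk) = 0.4185/(2π·0.0333) = 2.000 m·K/W
  R'_conv,out = 1/(2πr h) = 1/(2π·0.0655·21.8) = 0.1115 m·K/W
ΣR = 9.442×10^-5 + 7.663 + 2.000 + 0.1115 = 9.775 m·K/W
Q' = ΔT/ΣR = (8.99 °C − 18.5 °C)/9.775 = -0.9729 W/m
From the inner boundary to the aerogel blanket/fibreglass batt interface, ΣR_partial = 7.663 m·K/W.
T_interface = T_in − Q'·ΣR_partial = 8.99 °C − (-0.9729)(7.663) = 16.4 °C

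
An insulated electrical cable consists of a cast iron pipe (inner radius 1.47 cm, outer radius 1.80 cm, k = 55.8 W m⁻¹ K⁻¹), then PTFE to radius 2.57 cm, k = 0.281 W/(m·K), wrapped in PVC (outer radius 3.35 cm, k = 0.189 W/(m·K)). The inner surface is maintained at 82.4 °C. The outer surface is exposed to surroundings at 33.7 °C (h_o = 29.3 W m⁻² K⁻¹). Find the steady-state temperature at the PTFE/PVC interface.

Treat each layer as a resistance in series:
  R'_cast iron = ln(0.0180/0.0147)/(2πk) = 0.2025/(2π·55.8) = 5.776×10^-4 m·K/W
  R'_PTFE = ln(0.0257/0.0180)/(2πk) = 0.3561/(2π·0.281) = 0.2017 m·K/W
  R'_PVC = ln(0.0335/0.0257)/(2πk) = 0.2651/(2π·0.189) = 0.2232 m·K/W
  R'_conv,out = 1/(2πr h) = 1/(2π·0.0335·29.3) = 0.1621 m·K/W
ΣR = 5.776×10^-4 + 0.2017 + 0.2232 + 0.1621 = 0.5876 m·K/W
Q' = ΔT/ΣR = (82.4 °C − 33.7 °C)/0.5876 = 82.88 W/m
From the inner boundary to the PTFE/PVC interface, ΣR_partial = 0.2023 m·K/W.
T_interface = T_in − Q'·ΣR_partial = 82.4 °C − (82.88)(0.2023) = 65.6 °C

T = 65.6 °C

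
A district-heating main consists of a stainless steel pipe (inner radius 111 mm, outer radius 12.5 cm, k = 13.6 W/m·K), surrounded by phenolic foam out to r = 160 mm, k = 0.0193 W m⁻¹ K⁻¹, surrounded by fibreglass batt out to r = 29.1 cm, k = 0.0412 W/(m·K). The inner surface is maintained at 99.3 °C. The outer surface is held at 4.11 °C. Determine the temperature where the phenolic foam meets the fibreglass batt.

T = 54.7 °C

Series thermal resistances, inner to outer:
  R'_stainless steel = ln(0.125/0.111)/(2πk) = 0.1188/(2π·13.6) = 0.001390 m·K/W
  R'_phenolic foam = ln(0.160/0.125)/(2πk) = 0.2469/(2π·0.0193) = 2.036 m·K/W
  R'_fibreglass batt = ln(0.291/0.160)/(2πk) = 0.5981/(2π·0.0412) = 2.311 m·K/W
ΣR = 0.001390 + 2.036 + 2.311 = 4.348 m·K/W
Q' = ΔT/ΣR = (99.3 °C − 4.11 °C)/4.348 = 21.89 W/m
From the inner boundary to the phenolic foam/fibreglass batt interface, ΣR_partial = 2.037 m·K/W.
T_interface = T_in − Q'·ΣR_partial = 99.3 °C − (21.89)(2.037) = 54.7 °C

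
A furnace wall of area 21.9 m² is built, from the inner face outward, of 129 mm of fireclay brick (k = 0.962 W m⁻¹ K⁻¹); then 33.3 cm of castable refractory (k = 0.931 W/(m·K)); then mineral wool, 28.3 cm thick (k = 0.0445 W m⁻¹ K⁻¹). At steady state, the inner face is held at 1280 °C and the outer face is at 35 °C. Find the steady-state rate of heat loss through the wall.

Resistance network (inner→outer):
  R_fireclay brick = L/(kA) = 0.129/(0.962·21.9) = 0.006123 K/W
  R_castable refractory = L/(kA) = 0.333/(0.931·21.9) = 0.01633 K/W
  R_mineral wool = L/(kA) = 0.283/(0.0445·21.9) = 0.2904 K/W
ΣR = 0.006123 + 0.01633 + 0.2904 = 0.3129 K/W
Q = ΔT/ΣR = (1280 °C − 35 °C)/0.3129 = 3980 W

Q = 3980 W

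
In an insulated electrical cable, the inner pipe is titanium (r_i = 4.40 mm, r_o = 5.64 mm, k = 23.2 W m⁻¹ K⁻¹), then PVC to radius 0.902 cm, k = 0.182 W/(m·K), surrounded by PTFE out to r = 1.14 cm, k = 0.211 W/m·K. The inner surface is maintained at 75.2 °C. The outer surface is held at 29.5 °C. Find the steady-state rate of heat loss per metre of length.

Series thermal resistances, inner to outer:
  R'_titanium = ln(0.00564/0.00440)/(2πk) = 0.2483/(2π·23.2) = 0.001703 m·K/W
  R'_PVC = ln(0.00902/0.00564)/(2πk) = 0.4696/(2π·0.182) = 0.4106 m·K/W
  R'_PTFE = ln(0.0114/0.00902)/(2πk) = 0.2342/(2π·0.211) = 0.1766 m·K/W
ΣR = 0.001703 + 0.4106 + 0.1766 = 0.5889 m·K/W
Q' = ΔT/ΣR = (75.2 °C − 29.5 °C)/0.5889 = 77.6 W/m

Q' = 77.6 W/m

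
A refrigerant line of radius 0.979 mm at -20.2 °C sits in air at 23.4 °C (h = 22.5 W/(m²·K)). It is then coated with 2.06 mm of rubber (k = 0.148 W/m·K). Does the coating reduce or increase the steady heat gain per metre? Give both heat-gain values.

increases: 6.03 → 12.3 W/m

Critical radius for a cylinder: r_cr = k/h = 0.00658 m = 0.658 cm.
Outer radius after coating: r₂ = 9.79×10^-4 + 0.00206 = 0.003039 m.
Since r₁ < r_cr and r₂ ≤ r_cr, the coating moves toward the maximum at r_cr — heat gain rises.
Bare: R = 1/(2πr₁h) = 7.225 m·K/W; Q = 43.6/7.225 = 6.03 W/m.
Coated: R = R_cond + R_conv = 3.546 m·K/W; Q = 43.6/3.546 = 12.3 W/m.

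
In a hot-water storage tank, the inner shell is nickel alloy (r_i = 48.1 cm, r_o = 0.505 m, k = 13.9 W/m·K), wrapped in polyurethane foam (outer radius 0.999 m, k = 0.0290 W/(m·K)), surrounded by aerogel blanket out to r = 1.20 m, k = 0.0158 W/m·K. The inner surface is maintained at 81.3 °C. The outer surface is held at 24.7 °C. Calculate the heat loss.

Q = 16.0 W

Treat each layer as a resistance in series:
  R_nickel alloy = (1/0.481 − 1/0.505)/(4πk) = 0.09880/(4π·13.9) = 5.657×10^-4 K/W
  R_polyurethane foam = (1/0.505 − 1/0.999)/(4πk) = 0.9792/(4π·0.0290) = 2.687 K/W
  R_aerogel blanket = (1/0.999 − 1/1.20)/(4πk) = 0.1677/(4π·0.0158) = 0.8445 K/W
ΣR = 5.657×10^-4 + 2.687 + 0.8445 = 3.532 K/W
Q = ΔT/ΣR = (81.3 °C − 24.7 °C)/3.532 = 16.0 W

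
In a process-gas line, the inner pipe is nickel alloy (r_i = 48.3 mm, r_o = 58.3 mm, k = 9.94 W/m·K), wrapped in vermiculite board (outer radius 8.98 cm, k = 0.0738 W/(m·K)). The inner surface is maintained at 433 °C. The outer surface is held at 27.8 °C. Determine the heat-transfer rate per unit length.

Q' = 434 W/m

Resistance network (inner→outer):
  R'_nickel alloy = ln(0.0583/0.0483)/(2πk) = 0.1882/(2π·9.94) = 0.003013 m·K/W
  R'_vermiculite board = ln(0.0898/0.0583)/(2πk) = 0.4320/(2π·0.0738) = 0.9316 m·K/W
ΣR = 0.003013 + 0.9316 = 0.9346 m·K/W
Q' = ΔT/ΣR = (433 °C − 27.8 °C)/0.9346 = 434 W/m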